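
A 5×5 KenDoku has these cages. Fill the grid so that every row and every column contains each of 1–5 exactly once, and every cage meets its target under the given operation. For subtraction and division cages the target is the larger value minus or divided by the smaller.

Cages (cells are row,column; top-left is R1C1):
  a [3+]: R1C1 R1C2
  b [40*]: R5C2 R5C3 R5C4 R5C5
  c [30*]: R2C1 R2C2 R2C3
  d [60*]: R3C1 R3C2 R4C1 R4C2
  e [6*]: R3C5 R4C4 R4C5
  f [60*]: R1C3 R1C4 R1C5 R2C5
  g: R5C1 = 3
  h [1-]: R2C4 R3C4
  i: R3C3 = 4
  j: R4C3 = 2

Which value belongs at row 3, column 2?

3

Cage i is a single given cell; hence R3C3 = 4.
J is a freebie, so R4C3 = 2.
Cage g is a single given cell, leaving R5C1 = 3.
Cage e has product 6, which forces R3C5 = 2.
Row 2 needs a 1, and only R2C5 is open for it.
Cage e needs product 6, which forces R4C4 = 1.
1 is placed in column 5, which forces R4C5 = 3.
The 4 cells of cage d must have product 60; hence R3C1 = 1.
Cage d needs product 60, which forces R3C2 = 3.
3 is placed in row 3; hence R3C4 = 5.
Column 1 already has 1, which forces R1C1 = 2.
The two cells of cage a must have sum 3, which forces R1C2 = 1.
2 is placed in column 1, so R2C1 = 5.
Row 2 now contains 5; hence R2C2 = 2.
Cage c needs product 30; hence R2C3 = 3.
Cage h's pair has difference 1; hence R2C4 = 4.
Column 1 already has 5, leaving R4C1 = 4.
Row 4 now contains 4, leaving R4C2 = 5.
5 is placed in column 2, which forces R5C2 = 4.
Column 4 now contains 4, leaving R5C4 = 2.
Row 5 already has 4, leaving R5C5 = 5.
Column 3 now contains 3, leaving R1C3 = 5.
Column 4 now contains 4; hence R1C4 = 3.
5 is placed in column 5, which forces R1C5 = 4.
5 is placed in row 5, which forces R5C3 = 1.
The full grid is 2 1 5 3 4 / 5 2 3 4 1 / 1 3 4 5 2 / 4 5 2 1 3 / 3 4 1 2 5.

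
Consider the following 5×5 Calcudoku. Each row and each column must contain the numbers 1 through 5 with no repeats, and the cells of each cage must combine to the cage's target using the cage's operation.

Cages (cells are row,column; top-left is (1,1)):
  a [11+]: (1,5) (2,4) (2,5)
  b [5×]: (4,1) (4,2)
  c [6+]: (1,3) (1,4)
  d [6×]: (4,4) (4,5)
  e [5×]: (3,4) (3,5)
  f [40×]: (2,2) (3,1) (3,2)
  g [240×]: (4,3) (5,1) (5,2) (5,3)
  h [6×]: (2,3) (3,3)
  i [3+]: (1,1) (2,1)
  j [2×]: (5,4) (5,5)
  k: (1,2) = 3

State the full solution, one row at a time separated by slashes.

2 3 1 5 4 / 1 5 2 4 3 / 4 2 3 1 5 / 5 1 4 3 2 / 3 4 5 2 1

Cage k is given, leaving (1,2) = 3.
The 4 cells of cage g must have product 240; hence (4,3) = 4.
The only place for 3 in row 3 is (3,3).
Column 3 now contains 3; hence (2,3) = 2.
Cage g has product 240, so (5,1) = 3.
Cage g has product 240, leaving (5,2) = 4.
Column 3 now contains 3, so (5,3) = 5.
Cage i's pair has sum 3; hence (1,1) = 2.
Column 3 now contains 5, so (1,3) = 1.
Cage c needs two cells with sum 6, leaving (1,4) = 5.
Row 1 now contains 5, leaving (1,5) = 4.
Row 2 already has 2; hence (2,1) = 1.
Column 2 now contains 4, leaving (2,2) = 5.
Column 4 now contains 5, so (2,4) = 4.
5 is placed in row 2, so (2,5) = 3.
Cage f has product 40; hence (3,1) = 4.
The 3 cells of cage f must have product 40; hence (3,2) = 2.
Column 4 now contains 5; hence (3,4) = 1.
Row 3 already has 1; hence (3,5) = 5.
1 is placed in column 1; hence (4,1) = 5.
5 is placed in column 2; hence (4,2) = 1.
Column 5 now contains 3, leaving (4,5) = 2.
Column 4 already has 1, so (5,4) = 2.
2 is placed in column 5; hence (5,5) = 1.
Row 4 already has 2, leaving (4,4) = 3.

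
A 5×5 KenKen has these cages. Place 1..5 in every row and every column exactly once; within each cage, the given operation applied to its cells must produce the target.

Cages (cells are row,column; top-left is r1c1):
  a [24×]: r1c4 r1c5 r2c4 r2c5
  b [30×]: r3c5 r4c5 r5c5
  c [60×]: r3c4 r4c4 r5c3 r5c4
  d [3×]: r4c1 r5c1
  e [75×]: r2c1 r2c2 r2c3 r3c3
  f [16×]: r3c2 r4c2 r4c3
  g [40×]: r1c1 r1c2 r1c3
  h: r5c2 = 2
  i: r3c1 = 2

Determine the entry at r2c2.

3

I is a freebie, which forces r3c1 = 2.
Row 3 now contains 2, leaving r3c2 = 4.
Cage e has product 75, which forces r3c3 = 5.
Row 3 now contains 5, so r3c5 = 3.
4 is placed in column 2, leaving r4c2 = 1.
H is a freebie, which forces r5c2 = 2.
Row 5 already has 2; hence r5c5 = 5.
Cage g needs product 40; hence r1c1 = 4.
Column 2 already has 2, so r1c2 = 5.
The 3 cells of cage g must have product 40; hence r1c3 = 2.
Row 1 now contains 2, which forces r1c5 = 1.
Column 2 already has 5, which forces r2c2 = 3.
Row 2 already has 3; hence r2c3 = 1.
Row 3 already has 3, leaving r3c4 = 1.
Row 4 now contains 1, which forces r4c1 = 3.
Cage f has product 16; hence r4c3 = 4.
Cage c has product 60, which forces r4c4 = 5.
5 is placed in column 5; hence r4c5 = 2.
Cage d needs two cells with product 3; hence r5c1 = 1.
Column 3 already has 4, which forces r5c3 = 3.
Row 5 now contains 3, which forces r5c4 = 4.
1 is placed in row 1, so r1c4 = 3.
Row 2 already has 1, which forces r2c1 = 5.
Column 4 now contains 4, leaving r2c4 = 2.
Column 5 now contains 2, leaving r2c5 = 4.
Filled in: 4 5 2 3 1 / 5 3 1 2 4 / 2 4 5 1 3 / 3 1 4 5 2 / 1 2 3 4 5.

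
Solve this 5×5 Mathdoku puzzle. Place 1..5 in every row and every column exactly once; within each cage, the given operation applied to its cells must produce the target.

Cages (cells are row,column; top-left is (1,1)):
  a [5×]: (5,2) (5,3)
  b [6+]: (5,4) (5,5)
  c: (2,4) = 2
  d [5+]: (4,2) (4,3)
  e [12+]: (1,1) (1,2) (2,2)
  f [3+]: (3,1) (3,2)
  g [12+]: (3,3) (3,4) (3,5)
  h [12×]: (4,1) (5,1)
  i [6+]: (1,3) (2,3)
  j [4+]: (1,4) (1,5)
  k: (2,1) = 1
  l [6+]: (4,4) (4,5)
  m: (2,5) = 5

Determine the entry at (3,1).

2

Cage k is a single given cell, which forces (2,1) = 1.
C is a freebie, so (2,4) = 2.
Cage m is a single given cell, which forces (2,5) = 5.
Column 1 already has 1, leaving (3,1) = 2.
2 is placed in row 3, which forces (3,2) = 1.
Column 2 now contains 1, which forces (5,2) = 5.
Row 5 now contains 5, which forces (5,3) = 1.
Row 5 already has 1, so (5,4) = 4.
Row 5 now contains 4, which forces (5,5) = 2.
Cage e needs sum 12, leaving (1,1) = 5.
The two cells of cage i must have sum 6, leaving (1,3) = 2.
Row 2 already has 5, which forces (2,3) = 4.
Cage h needs two cells with product 12, leaving (4,1) = 4.
Column 3 already has 2, which forces (4,3) = 3.
Cage l needs two cells with sum 6, which forces (4,4) = 5.
Cage l's pair has sum 6, which forces (4,5) = 1.
Row 5 now contains 4; hence (5,1) = 3.
Cage e needs sum 12, which forces (1,2) = 4.
The two cells of cage j must have sum 4, leaving (1,4) = 1.
1 is placed in column 5, which forces (1,5) = 3.
4 is placed in row 2; hence (2,2) = 3.
Column 3 already has 3, leaving (3,3) = 5.
Column 4 already has 5, leaving (3,4) = 3.
Cage g has sum 12, so (3,5) = 4.
Row 4 now contains 3, leaving (4,2) = 2.
Completed grid: 5 4 2 1 3 / 1 3 4 2 5 / 2 1 5 3 4 / 4 2 3 5 1 / 3 5 1 4 2.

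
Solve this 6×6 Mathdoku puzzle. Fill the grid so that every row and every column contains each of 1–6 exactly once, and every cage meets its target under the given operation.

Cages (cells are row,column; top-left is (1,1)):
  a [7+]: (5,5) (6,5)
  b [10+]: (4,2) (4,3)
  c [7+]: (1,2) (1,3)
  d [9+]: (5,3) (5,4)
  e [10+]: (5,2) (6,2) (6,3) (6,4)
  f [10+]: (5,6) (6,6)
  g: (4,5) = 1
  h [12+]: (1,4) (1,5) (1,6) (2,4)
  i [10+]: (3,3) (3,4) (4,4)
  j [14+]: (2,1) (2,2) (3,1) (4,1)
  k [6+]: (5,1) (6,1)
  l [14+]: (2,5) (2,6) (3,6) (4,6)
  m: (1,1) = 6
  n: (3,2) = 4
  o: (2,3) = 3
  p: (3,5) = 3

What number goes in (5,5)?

Cage m is given, which forces (1,1) = 6.
O is a freebie, which forces (2,3) = 3.
Cage n is a single given cell, leaving (3,2) = 4.
Cage p is given, leaving (3,5) = 3.
4 is placed in column 2, leaving (4,2) = 6.
6 is placed in row 4, leaving (4,3) = 4.
Cage g is given, leaving (4,5) = 1.
Cage j needs sum 14; hence (4,1) = 3.
Row 4 now contains 3, so (4,4) = 2.
Row 4 now contains 2, so (4,6) = 5.
Cage i has sum 10, so (3,3) = 2.
Cage i has sum 10, so (3,4) = 6.
Row 3 now contains 6, so (3,6) = 1.
Cage c's pair has sum 7, leaving (1,2) = 2.
2 is placed in column 3, which forces (1,3) = 5.
Row 1 now contains 5, which forces (1,5) = 4.
Row 1 now contains 4, leaving (1,6) = 3.
Column 2 now contains 2, so (2,2) = 5.
Row 3 now contains 2, which forces (3,1) = 5.
5 is placed in column 3; hence (5,3) = 6.
Row 5 now contains 6, so (5,6) = 4.
Column 2 now contains 5, so (6,2) = 3.
Column 3 already has 6, which forces (6,3) = 1.
4 is placed in column 6; hence (6,6) = 6.
Row 1 now contains 4, so (1,4) = 1.
Cage j needs sum 14, leaving (2,1) = 1.
The 4 cells of cage h must have sum 12; hence (2,4) = 4.
Cage l needs sum 14, leaving (2,5) = 6.
6 is placed in column 6, leaving (2,6) = 2.
Cage k needs two cells with sum 6, so (5,1) = 2.
Column 2 now contains 3; hence (5,2) = 1.
Row 5 already has 4, so (5,4) = 3.
2 is placed in row 5; hence (5,5) = 5.
Cage k's pair has sum 6; hence (6,1) = 4.
The 4 cells of cage e must have sum 10, which forces (6,4) = 5.
Column 5 now contains 5, which forces (6,5) = 2.
Completed grid: 6 2 5 1 4 3 / 1 5 3 4 6 2 / 5 4 2 6 3 1 / 3 6 4 2 1 5 / 2 1 6 3 5 4 / 4 3 1 5 2 6.

5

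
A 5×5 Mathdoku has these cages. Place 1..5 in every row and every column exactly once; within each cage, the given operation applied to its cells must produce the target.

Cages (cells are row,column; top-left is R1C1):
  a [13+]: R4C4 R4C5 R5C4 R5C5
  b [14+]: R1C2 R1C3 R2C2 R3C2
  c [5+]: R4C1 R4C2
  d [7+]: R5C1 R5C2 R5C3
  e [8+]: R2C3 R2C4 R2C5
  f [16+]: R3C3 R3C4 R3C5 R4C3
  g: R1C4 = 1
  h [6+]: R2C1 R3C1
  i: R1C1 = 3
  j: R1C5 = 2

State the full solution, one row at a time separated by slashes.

3 5 4 1 2 / 5 2 3 4 1 / 1 3 2 5 4 / 4 1 5 2 3 / 2 4 1 3 5

Cage i is given, leaving R1C1 = 3.
Cage g is a single given cell; hence R1C4 = 1.
Cage j is a single given cell, leaving R1C5 = 2.
The only place for 5 in column 2 is R1C2.
Row 1 now contains 5, so R1C3 = 4.
Column 3 already has 4, leaving R4C3 = 5.
Cage f needs sum 16, which forces R3C3 = 2.
2 is placed in column 3; hence R5C3 = 1.
Column 3 now contains 1; hence R2C3 = 3.
The 3 cells of cage e must have sum 8, so R2C4 = 4.
Cage e needs sum 8, which forces R2C5 = 1.
4 is placed in column 4, so R3C4 = 5.
Row 3 now contains 5, leaving R3C5 = 4.
Column 5 now contains 4, which forces R4C5 = 3.
3 is placed in column 5, so R5C5 = 5.
Cage h's pair has sum 6, so R2C1 = 5.
Row 2 already has 1, which forces R2C2 = 2.
Row 3 already has 4, leaving R3C1 = 1.
The 4 cells of cage b must have sum 14, which forces R3C2 = 3.
Column 1 now contains 1, leaving R4C1 = 4.
4 is placed in row 4, which forces R4C2 = 1.
Row 4 already has 3, so R4C4 = 2.
Column 1 now contains 4; hence R5C1 = 2.
Column 2 already has 2, leaving R5C2 = 4.
The 4 cells of cage a must have sum 13, leaving R5C4 = 3.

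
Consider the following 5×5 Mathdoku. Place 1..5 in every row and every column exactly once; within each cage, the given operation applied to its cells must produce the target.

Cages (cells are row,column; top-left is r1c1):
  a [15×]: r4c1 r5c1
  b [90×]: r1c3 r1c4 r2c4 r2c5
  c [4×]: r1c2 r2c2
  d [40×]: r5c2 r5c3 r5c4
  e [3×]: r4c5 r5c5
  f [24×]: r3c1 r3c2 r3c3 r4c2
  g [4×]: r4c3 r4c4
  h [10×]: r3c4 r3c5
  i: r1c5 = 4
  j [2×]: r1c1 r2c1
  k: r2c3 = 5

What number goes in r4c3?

4

Cage i is given, which forces r1c5 = 4.
Cage k is a single given cell, which forces r2c3 = 5.
Row 1 now contains 4, so r1c2 = 1.
The 4 cells of cage b must have product 90, so r1c3 = 3.
Cage b has product 90, leaving r1c4 = 5.
Cage c's pair has product 4; hence r2c2 = 4.
Column 4 already has 5, which forces r3c4 = 2.
Row 3 now contains 2, which forces r3c5 = 5.
Column 4 already has 2; hence r5c4 = 4.
1 is placed in row 1, so r1c1 = 2.
Cage j's pair has product 2, leaving r2c1 = 1.
Column 4 already has 2, leaving r2c4 = 3.
The 4 cells of cage b must have product 90, leaving r2c5 = 2.
Column 1 already has 1, leaving r3c1 = 4.
Row 3 now contains 2, leaving r3c2 = 3.
Row 3 now contains 4, which forces r3c3 = 1.
The 4 cells of cage f must have product 24, so r4c2 = 2.
The two cells of cage g must have product 4, which forces r4c3 = 4.
Column 4 already has 4, so r4c4 = 1.
Row 4 now contains 1; hence r4c5 = 3.
Cage d needs product 40; hence r5c2 = 5.
4 is placed in row 5, leaving r5c3 = 2.
Column 5 already has 3; hence r5c5 = 1.
Row 4 already has 3, which forces r4c1 = 5.
5 is placed in row 5; hence r5c1 = 3.
The full grid is 2 1 3 5 4 / 1 4 5 3 2 / 4 3 1 2 5 / 5 2 4 1 3 / 3 5 2 4 1.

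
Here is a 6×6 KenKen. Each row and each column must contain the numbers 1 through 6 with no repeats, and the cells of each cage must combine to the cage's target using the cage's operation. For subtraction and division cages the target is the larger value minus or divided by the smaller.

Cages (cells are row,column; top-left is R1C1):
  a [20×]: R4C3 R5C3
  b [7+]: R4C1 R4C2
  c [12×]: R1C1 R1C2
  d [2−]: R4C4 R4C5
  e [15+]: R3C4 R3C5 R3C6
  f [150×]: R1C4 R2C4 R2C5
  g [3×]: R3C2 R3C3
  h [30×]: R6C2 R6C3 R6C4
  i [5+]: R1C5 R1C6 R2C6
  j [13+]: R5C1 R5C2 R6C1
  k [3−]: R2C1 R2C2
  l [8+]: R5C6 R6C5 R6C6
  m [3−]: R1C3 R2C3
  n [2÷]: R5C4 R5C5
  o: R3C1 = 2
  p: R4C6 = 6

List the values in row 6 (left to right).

The 3 cells of cage f must have product 150, so R1C4 = 5.
Cage f has product 150, which forces R2C4 = 6.
Cage f needs product 150; hence R2C5 = 5.
Cage o is a single given cell, leaving R3C1 = 2.
6 is placed in column 4, so R3C4 = 4.
4 is placed in row 3, so R3C5 = 6.
Row 3 already has 6, so R3C6 = 5.
Cage p is given; hence R4C6 = 6.
In row 2, 2 can only go at R2C6, so R2C6 = 2.
The 3 cells of cage i must have sum 5, so R1C5 = 2.
Cage i needs sum 5, so R1C6 = 1.
The two cells of cage n must have quotient 2, leaving R5C4 = 2.
Cage l needs sum 8, so R6C5 = 1.
Cage d's pair has difference 2, so R4C4 = 1.
The two cells of cage d must have difference 2, leaving R4C5 = 3.
Column 5 now contains 1; hence R5C5 = 4.
Row 5 already has 4; hence R5C6 = 3.
Row 6 now contains 1; hence R6C4 = 3.
Column 6 now contains 3, so R6C6 = 4.
Cage b's pair has sum 7, leaving R4C1 = 5.
Cage b's pair has sum 7, leaving R4C2 = 2.
Cage a needs two cells with product 20; hence R4C3 = 4.
The 3 cells of cage j must have sum 13, so R5C1 = 1.
Cage j needs sum 13, which forces R5C2 = 6.
Row 5 already has 4, so R5C3 = 5.
Cage j has sum 13, which forces R6C1 = 6.
Column 2 already has 2; hence R6C2 = 5.
Column 3 already has 5, which forces R6C3 = 2.
Column 3 now contains 4; hence R1C3 = 6.
1 is placed in column 1, leaving R2C1 = 4.
The two cells of cage k must have difference 3; hence R2C2 = 1.
The two cells of cage m must have difference 3, so R2C3 = 3.
Column 2 now contains 1, leaving R3C2 = 3.
Column 3 already has 3, leaving R3C3 = 1.
Column 1 now contains 4, leaving R1C1 = 3.
Column 2 now contains 3; hence R1C2 = 4.
Filled in: 3 4 6 5 2 1 / 4 1 3 6 5 2 / 2 3 1 4 6 5 / 5 2 4 1 3 6 / 1 6 5 2 4 3 / 6 5 2 3 1 4.

6 5 2 3 1 4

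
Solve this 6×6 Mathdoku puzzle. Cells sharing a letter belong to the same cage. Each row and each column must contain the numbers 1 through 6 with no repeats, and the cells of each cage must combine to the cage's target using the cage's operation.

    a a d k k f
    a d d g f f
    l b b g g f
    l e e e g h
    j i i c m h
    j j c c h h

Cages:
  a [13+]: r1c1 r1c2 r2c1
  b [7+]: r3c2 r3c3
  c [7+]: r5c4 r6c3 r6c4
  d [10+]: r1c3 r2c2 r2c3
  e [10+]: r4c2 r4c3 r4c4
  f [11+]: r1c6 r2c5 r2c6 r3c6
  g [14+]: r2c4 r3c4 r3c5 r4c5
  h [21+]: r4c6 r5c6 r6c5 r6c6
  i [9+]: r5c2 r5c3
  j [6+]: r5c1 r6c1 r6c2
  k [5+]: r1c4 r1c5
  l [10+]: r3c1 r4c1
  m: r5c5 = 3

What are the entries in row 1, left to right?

5 6 3 1 4 2

Cage m is a single given cell; hence r5c5 = 3.
Cage h has sum 21, leaving r6c5 = 6.
Row 5 needs a 6, and only r5c6 is open for it.
Cage f needs sum 11, so r2c5 = 5.
The 3 cells of cage a must have sum 13, leaving r1c1 = 5.
Cage a has sum 13, leaving r1c2 = 6.
5 is placed in row 2, which forces r2c1 = 2.
Column 1 already has 2; hence r5c1 = 1.
Row 5 already has 1, leaving r5c4 = 2.
Column 1 already has 1, which forces r6c1 = 3.
Cage j has sum 6, so r6c2 = 2.
The only place for 5 in row 6 is r6c6.
Column 6 now contains 5, which forces r4c6 = 4.
Cage l needs two cells with sum 10, so r3c1 = 4.
Row 4 already has 4, leaving r4c1 = 6.
The 4 cells of cage g must have sum 14; hence r2c4 = 6.
Cage g has sum 14; hence r3c4 = 5.
The 3 cells of cage e must have sum 10; hence r4c3 = 2.
Column 4 now contains 5, so r4c4 = 3.
2 is placed in row 4, so r4c5 = 1.
Cage d has sum 10, leaving r1c3 = 3.
The two cells of cage k must have sum 5; hence r1c4 = 1.
Cage k's pair has sum 5, which forces r1c5 = 4.
Row 1 now contains 1, so r1c6 = 2.
The 3 cells of cage d must have sum 10, leaving r2c2 = 3.
Row 2 now contains 6, leaving r2c3 = 4.
Row 2 now contains 3; hence r2c6 = 1.
Row 3 now contains 5; hence r3c2 = 1.
2 is placed in column 3, which forces r3c3 = 6.
Column 5 already has 1, leaving r3c5 = 2.
Column 6 already has 1; hence r3c6 = 3.
3 is placed in row 4, leaving r4c2 = 5.
5 is placed in column 2, so r5c2 = 4.
4 is placed in column 3, which forces r5c3 = 5.
4 is placed in column 3; hence r6c3 = 1.
Column 4 already has 1, so r6c4 = 4.
Filled in: 5 6 3 1 4 2 / 2 3 4 6 5 1 / 4 1 6 5 2 3 / 6 5 2 3 1 4 / 1 4 5 2 3 6 / 3 2 1 4 6 5.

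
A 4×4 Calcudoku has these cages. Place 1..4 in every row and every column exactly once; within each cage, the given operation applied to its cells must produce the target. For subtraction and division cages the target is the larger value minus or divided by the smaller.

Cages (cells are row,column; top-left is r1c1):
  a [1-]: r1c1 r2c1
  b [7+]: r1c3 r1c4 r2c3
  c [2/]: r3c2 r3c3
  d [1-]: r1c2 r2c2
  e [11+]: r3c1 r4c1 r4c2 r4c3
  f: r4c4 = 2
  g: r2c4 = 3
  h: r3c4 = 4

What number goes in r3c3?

Cage g is a single given cell, which forces r2c4 = 3.
H is a freebie, which forces r3c4 = 4.
Cage f is given; hence r4c4 = 2.
Column 4 already has 2, so r1c4 = 1.
Cage e has sum 11, which forces r3c1 = 3.
Column 1 already has 3, leaving r1c1 = 2.
Row 1 now contains 2, leaving r1c2 = 3.
Row 1 now contains 2, so r1c3 = 4.
Cage a's pair has difference 1, leaving r2c1 = 1.
Column 3 now contains 4; hence r2c3 = 2.
2 is placed in column 3, leaving r3c3 = 1.
Column 1 already has 1; hence r4c1 = 4.
4 is placed in row 4, which forces r4c2 = 1.
1 is placed in column 3, so r4c3 = 3.
Row 2 already has 2, so r2c2 = 4.
1 is placed in row 3, which forces r3c2 = 2.
Filled in: 2 3 4 1 / 1 4 2 3 / 3 2 1 4 / 4 1 3 2.

1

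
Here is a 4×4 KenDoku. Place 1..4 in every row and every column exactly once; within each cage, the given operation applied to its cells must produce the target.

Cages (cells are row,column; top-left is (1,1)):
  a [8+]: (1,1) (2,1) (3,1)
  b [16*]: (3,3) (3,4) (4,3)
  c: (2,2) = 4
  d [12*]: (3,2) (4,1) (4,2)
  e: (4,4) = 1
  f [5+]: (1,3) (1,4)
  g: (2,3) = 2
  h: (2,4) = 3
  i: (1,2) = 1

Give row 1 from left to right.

I is a freebie, leaving (1,2) = 1.
C is a freebie; hence (2,2) = 4.
Cage g is a single given cell, which forces (2,3) = 2.
Cage h is given, leaving (2,4) = 3.
Column 2 already has 4, so (4,2) = 3.
2 is placed in column 3, leaving (4,3) = 4.
E is a freebie, leaving (4,4) = 1.
Column 3 now contains 4, which forces (1,3) = 3.
Cage f's pair has sum 5, so (1,4) = 2.
Row 2 already has 3, which forces (2,1) = 1.
Column 2 now contains 3, leaving (3,2) = 2.
Column 3 now contains 4, leaving (3,3) = 1.
Cage b needs product 16; hence (3,4) = 4.
Row 4 now contains 1, leaving (4,1) = 2.
Row 1 already has 3, so (1,1) = 4.
Row 3 now contains 4; hence (3,1) = 3.
Completed grid: 4 1 3 2 / 1 4 2 3 / 3 2 1 4 / 2 3 4 1.

4 1 3 2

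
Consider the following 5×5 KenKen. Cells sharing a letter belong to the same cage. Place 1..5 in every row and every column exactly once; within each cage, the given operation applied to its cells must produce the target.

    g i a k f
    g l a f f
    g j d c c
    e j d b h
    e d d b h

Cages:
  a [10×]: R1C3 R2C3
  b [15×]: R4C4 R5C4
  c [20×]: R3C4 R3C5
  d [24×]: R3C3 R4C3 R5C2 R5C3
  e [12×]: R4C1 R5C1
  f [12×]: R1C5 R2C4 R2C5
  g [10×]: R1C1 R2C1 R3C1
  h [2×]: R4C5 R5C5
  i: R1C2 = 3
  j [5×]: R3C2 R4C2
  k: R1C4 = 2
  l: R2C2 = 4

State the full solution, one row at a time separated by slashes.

Cage i is given, which forces R1C2 = 3.
Cage k is a single given cell; hence R1C4 = 2.
Cage l is given, so R2C2 = 4.
Row 1 now contains 2, which forces R1C3 = 5.
Cage f has product 12, so R1C5 = 4.
The two cells of cage a must have product 10, so R2C3 = 2.
Column 5 now contains 4, leaving R3C5 = 5.
Row 1 already has 5; hence R1C1 = 1.
Cage g needs product 10; hence R2C1 = 5.
Cage g needs product 10; hence R3C1 = 2.
5 is placed in row 3, which forces R3C2 = 1.
5 is placed in row 3, leaving R3C4 = 4.
The two cells of cage j must have product 5, leaving R4C2 = 5.
5 is placed in row 4, leaving R4C4 = 3.
Cage d has product 24, leaving R5C2 = 2.
Column 4 already has 3, so R5C4 = 5.
2 is placed in row 5, so R5C5 = 1.
Column 4 already has 3, leaving R2C4 = 1.
Column 5 already has 1; hence R2C5 = 3.
Row 3 already has 4; hence R3C3 = 3.
Row 4 already has 3, so R4C1 = 4.
The 4 cells of cage d must have product 24, so R4C3 = 1.
Column 5 already has 1, which forces R4C5 = 2.
Cage e needs two cells with product 12; hence R5C1 = 3.
Cage d has product 24, so R5C3 = 4.

1 3 5 2 4 / 5 4 2 1 3 / 2 1 3 4 5 / 4 5 1 3 2 / 3 2 4 5 1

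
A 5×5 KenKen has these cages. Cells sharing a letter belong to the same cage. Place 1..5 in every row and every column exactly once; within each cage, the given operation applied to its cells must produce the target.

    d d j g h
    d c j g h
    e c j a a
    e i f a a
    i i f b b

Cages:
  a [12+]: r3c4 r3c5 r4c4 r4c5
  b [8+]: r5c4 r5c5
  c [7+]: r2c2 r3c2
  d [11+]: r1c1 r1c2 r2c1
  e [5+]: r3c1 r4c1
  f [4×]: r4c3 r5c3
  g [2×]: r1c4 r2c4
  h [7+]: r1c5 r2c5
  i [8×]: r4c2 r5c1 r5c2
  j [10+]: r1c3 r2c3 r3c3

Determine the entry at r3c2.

The only place for 1 in row 2 is r2c4.
Column 4 already has 1; hence r1c4 = 2.
In row 1, 1 can only go at r1c1, so r1c1 = 1.
Cage d has sum 11, leaving r1c2 = 5.
5 is placed in row 1, leaving r1c3 = 3.
Row 1 already has 3, so r1c5 = 4.
Cage d needs sum 11, so r2c1 = 5.
Row 2 already has 5, leaving r2c3 = 2.
Row 2 now contains 2; hence r2c5 = 3.
2 is placed in column 3, leaving r3c3 = 5.
3 is placed in column 5, which forces r5c5 = 5.
Row 2 already has 3, leaving r2c2 = 4.
Cage c needs two cells with sum 7, leaving r3c2 = 3.
Cage a needs sum 12, leaving r3c4 = 4.
Cage a has sum 12, which forces r4c4 = 5.
5 is placed in row 5, so r5c4 = 3.
3 is placed in row 3, which forces r3c1 = 2.
Row 3 now contains 2, which forces r3c5 = 1.
The two cells of cage e must have sum 5, so r4c1 = 3.
1 is placed in column 5; hence r4c5 = 2.
Cage i needs product 8, leaving r5c1 = 4.
Row 5 now contains 4, which forces r5c3 = 1.
Row 4 already has 2; hence r4c2 = 1.
Column 3 already has 1; hence r4c3 = 4.
Row 5 already has 1; hence r5c2 = 2.
Completed grid: 1 5 3 2 4 / 5 4 2 1 3 / 2 3 5 4 1 / 3 1 4 5 2 / 4 2 1 3 5.

3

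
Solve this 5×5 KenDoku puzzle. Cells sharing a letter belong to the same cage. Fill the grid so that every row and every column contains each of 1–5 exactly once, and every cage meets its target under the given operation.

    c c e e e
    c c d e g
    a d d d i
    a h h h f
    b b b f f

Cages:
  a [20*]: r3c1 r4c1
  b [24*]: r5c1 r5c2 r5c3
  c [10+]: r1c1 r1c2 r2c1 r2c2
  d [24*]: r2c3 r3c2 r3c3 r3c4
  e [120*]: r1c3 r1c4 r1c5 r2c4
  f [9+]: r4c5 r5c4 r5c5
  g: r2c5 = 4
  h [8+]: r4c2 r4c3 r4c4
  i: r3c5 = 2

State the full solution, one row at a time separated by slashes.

G is a freebie; hence r2c5 = 4.
Cage i is a single given cell, leaving r3c5 = 2.
Cage d has product 24; hence r2c3 = 2.
The 4 cells of cage e must have product 120, which forces r1c3 = 4.
Cage e has product 120, which forces r1c4 = 2.
Column 3 now contains 4; hence r5c3 = 3.
Column 3 now contains 3; hence r3c3 = 1.
Column 3 now contains 1, leaving r4c3 = 5.
Cage f needs sum 9, which forces r4c5 = 3.
3 is placed in column 5, so r1c5 = 5.
The 4 cells of cage e must have product 120; hence r2c4 = 3.
Cage a needs two cells with product 20, leaving r3c1 = 5.
3 is placed in column 4; hence r3c4 = 4.
5 is placed in row 4; hence r4c1 = 4.
Cage h has sum 8, so r4c2 = 2.
Cage h needs sum 8, so r4c4 = 1.
Column 1 now contains 4, which forces r5c1 = 2.
Column 2 now contains 2, leaving r5c2 = 4.
Column 4 already has 1, which forces r5c4 = 5.
Column 5 already has 5, which forces r5c5 = 1.
The 4 cells of cage c must have sum 10, leaving r1c1 = 3.
The 4 cells of cage c must have sum 10, leaving r1c2 = 1.
5 is placed in column 1, so r2c1 = 1.
The 4 cells of cage c must have sum 10, so r2c2 = 5.
4 is placed in row 3, so r3c2 = 3.

3 1 4 2 5 / 1 5 2 3 4 / 5 3 1 4 2 / 4 2 5 1 3 / 2 4 3 5 1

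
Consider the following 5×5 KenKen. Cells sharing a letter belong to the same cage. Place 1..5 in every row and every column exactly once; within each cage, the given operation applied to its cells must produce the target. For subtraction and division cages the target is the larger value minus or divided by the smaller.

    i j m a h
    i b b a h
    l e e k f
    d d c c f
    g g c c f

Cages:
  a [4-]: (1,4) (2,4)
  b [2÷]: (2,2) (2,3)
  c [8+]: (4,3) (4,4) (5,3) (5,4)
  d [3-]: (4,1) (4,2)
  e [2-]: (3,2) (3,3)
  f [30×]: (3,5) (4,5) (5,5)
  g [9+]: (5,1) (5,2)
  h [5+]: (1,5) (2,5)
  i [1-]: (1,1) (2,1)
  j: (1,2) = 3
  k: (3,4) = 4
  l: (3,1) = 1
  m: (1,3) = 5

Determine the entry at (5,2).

Cage j is given, so (1,2) = 3.
Cage m is a single given cell, so (1,3) = 5.
Row 1 already has 5, which forces (1,4) = 1.
1 is placed in column 4; hence (2,4) = 5.
Cage l is a single given cell; hence (3,1) = 1.
K is a freebie, leaving (3,4) = 4.
The two cells of cage i must have difference 1, so (2,1) = 3.
Row 2 now contains 3, which forces (2,5) = 1.
Cage e needs two cells with difference 2, which forces (3,2) = 5.
Cage e's pair has difference 2; hence (3,3) = 3.
3 is placed in row 3, leaving (3,5) = 2.
5 is placed in column 2, so (5,2) = 4.
Column 5 now contains 2, which forces (1,5) = 4.
Column 2 now contains 4, so (2,2) = 2.
Cage b needs two cells with quotient 2, which forces (2,3) = 4.
Column 2 now contains 2; hence (4,2) = 1.
Row 4 now contains 1, leaving (4,3) = 2.
Row 4 now contains 2, so (4,4) = 3.
Row 4 now contains 3; hence (4,5) = 5.
Row 5 now contains 4, leaving (5,1) = 5.
Column 3 already has 2, leaving (5,3) = 1.
Column 4 already has 3, which forces (5,4) = 2.
Column 5 already has 5, which forces (5,5) = 3.
4 is placed in row 1, so (1,1) = 2.
Row 4 already has 5, which forces (4,1) = 4.
Completed grid: 2 3 5 1 4 / 3 2 4 5 1 / 1 5 3 4 2 / 4 1 2 3 5 / 5 4 1 2 3.

4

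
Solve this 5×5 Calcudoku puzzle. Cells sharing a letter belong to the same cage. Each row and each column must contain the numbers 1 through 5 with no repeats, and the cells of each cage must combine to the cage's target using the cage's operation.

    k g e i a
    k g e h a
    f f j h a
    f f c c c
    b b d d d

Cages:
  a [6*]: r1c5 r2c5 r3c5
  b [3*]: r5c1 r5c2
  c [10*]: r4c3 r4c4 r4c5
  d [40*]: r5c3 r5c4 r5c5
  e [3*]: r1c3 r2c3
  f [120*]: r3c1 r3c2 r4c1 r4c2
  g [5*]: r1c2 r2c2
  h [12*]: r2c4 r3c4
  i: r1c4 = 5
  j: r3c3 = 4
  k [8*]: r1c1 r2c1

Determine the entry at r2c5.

3

I is a freebie, leaving r1c4 = 5.
J is a freebie, so r3c3 = 4.
Row 3 now contains 4, so r3c4 = 3.
Row 1 already has 5; hence r1c2 = 1.
Row 1 now contains 1, so r1c3 = 3.
3 is placed in row 1, so r1c5 = 2.
The two cells of cage g must have product 5, which forces r2c2 = 5.
3 is placed in column 3, so r2c3 = 1.
3 is placed in column 4; hence r2c4 = 4.
Row 2 now contains 1, so r2c5 = 3.
5 is placed in column 2; hence r3c2 = 2.
Column 5 already has 2, so r3c5 = 1.
Column 5 already has 1, leaving r4c5 = 5.
Column 2 now contains 1, leaving r5c2 = 3.
Column 4 already has 4, so r5c4 = 2.
Column 5 already has 5; hence r5c5 = 4.
2 is placed in row 1, which forces r1c1 = 4.
Row 2 already has 4, so r2c1 = 2.
Row 3 now contains 2; hence r3c1 = 5.
The 4 cells of cage f must have product 120, which forces r4c1 = 3.
Column 2 now contains 3, so r4c2 = 4.
5 is placed in row 4; hence r4c3 = 2.
Column 4 now contains 2, leaving r4c4 = 1.
Row 5 now contains 3, leaving r5c1 = 1.
Row 5 now contains 2; hence r5c3 = 5.
Filled in: 4 1 3 5 2 / 2 5 1 4 3 / 5 2 4 3 1 / 3 4 2 1 5 / 1 3 5 2 4.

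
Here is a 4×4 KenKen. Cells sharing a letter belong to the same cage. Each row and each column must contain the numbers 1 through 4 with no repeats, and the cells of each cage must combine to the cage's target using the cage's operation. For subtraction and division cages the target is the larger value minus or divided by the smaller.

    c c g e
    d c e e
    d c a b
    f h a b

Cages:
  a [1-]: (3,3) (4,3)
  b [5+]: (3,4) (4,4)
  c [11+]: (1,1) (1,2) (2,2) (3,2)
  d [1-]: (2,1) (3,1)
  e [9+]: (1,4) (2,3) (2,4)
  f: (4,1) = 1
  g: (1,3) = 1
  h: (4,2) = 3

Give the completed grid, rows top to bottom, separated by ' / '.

G is a freebie; hence (1,3) = 1.
F is a freebie, leaving (4,1) = 1.
Cage h is given, leaving (4,2) = 3.
The 4 cells of cage c must have sum 11, so (1,1) = 4.
Cage c has sum 11, which forces (1,2) = 2.
Row 1 already has 2; hence (1,4) = 3.
The two cells of cage a must have difference 1, so (3,3) = 3.
Column 4 now contains 3, so (3,4) = 1.
The two cells of cage d must have difference 1, so (2,1) = 3.
The 4 cells of cage c must have sum 11, leaving (2,2) = 1.
3 is placed in row 3; hence (3,1) = 2.
1 is placed in row 3, which forces (3,2) = 4.
Cage b's pair has sum 5; hence (4,4) = 4.
Cage e needs sum 9, leaving (2,3) = 4.
4 is placed in column 4, so (2,4) = 2.
Row 4 already has 4, which forces (4,3) = 2.

4 2 1 3 / 3 1 4 2 / 2 4 3 1 / 1 3 2 4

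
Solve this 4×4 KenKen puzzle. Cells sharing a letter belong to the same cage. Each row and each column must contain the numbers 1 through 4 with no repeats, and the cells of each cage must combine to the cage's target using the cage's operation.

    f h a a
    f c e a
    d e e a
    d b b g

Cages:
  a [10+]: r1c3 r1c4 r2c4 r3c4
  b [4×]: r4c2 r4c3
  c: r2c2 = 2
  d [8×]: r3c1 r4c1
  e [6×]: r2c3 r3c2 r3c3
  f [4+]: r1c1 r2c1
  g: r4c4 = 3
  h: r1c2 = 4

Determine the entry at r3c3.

2

Cage h is a single given cell; hence r1c2 = 4.
Cage c is given, leaving r2c2 = 2.
Column 2 already has 4, which forces r4c2 = 1.
1 is placed in row 4; hence r4c3 = 4.
Cage g is given; hence r4c4 = 3.
Cage a needs sum 10; hence r1c3 = 3.
Cage e needs product 6, which forces r2c3 = 1.
1 is placed in row 2; hence r2c4 = 4.
The two cells of cage d must have product 8, which forces r3c1 = 4.
1 is placed in column 2; hence r3c2 = 3.
Cage e has product 6, so r3c3 = 2.
Row 3 already has 2, leaving r3c4 = 1.
Row 4 now contains 4, so r4c1 = 2.
Row 1 now contains 3, so r1c1 = 1.
1 is placed in column 4; hence r1c4 = 2.
1 is placed in row 2, which forces r2c1 = 3.
The full grid is 1 4 3 2 / 3 2 1 4 / 4 3 2 1 / 2 1 4 3.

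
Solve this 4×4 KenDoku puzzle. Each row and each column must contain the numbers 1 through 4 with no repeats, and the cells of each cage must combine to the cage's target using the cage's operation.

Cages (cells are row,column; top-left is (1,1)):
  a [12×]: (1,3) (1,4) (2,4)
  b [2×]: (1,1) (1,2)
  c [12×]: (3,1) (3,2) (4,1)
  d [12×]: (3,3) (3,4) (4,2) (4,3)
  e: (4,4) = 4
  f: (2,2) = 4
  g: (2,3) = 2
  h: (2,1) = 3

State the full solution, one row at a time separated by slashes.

H is a freebie, which forces (2,1) = 3.
Cage f is a single given cell, leaving (2,2) = 4.
Cage g is a single given cell, leaving (2,3) = 2.
Row 2 now contains 2; hence (2,4) = 1.
E is a freebie; hence (4,4) = 4.
The 3 cells of cage a must have product 12, so (1,3) = 4.
Column 4 now contains 4, leaving (1,4) = 3.
Cage c needs product 12; hence (3,1) = 4.
Cage c needs product 12; hence (3,2) = 3.
Row 3 now contains 3, which forces (3,3) = 1.
Cage d needs product 12, so (3,4) = 2.
Cage c needs product 12, leaving (4,1) = 1.
The 4 cells of cage d must have product 12, which forces (4,2) = 2.
Column 3 now contains 1, which forces (4,3) = 3.
Column 1 now contains 1, leaving (1,1) = 2.
Column 2 now contains 2, which forces (1,2) = 1.

2 1 4 3 / 3 4 2 1 / 4 3 1 2 / 1 2 3 4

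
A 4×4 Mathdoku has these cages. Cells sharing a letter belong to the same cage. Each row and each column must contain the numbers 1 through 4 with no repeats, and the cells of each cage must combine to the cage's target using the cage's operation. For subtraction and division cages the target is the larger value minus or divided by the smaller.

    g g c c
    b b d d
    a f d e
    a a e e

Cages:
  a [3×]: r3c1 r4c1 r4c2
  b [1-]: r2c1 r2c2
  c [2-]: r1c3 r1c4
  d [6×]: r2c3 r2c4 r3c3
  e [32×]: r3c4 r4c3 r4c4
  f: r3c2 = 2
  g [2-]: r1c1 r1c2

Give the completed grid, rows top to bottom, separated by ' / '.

2 4 1 3 / 4 3 2 1 / 1 2 3 4 / 3 1 4 2

The 3 cells of cage a must have product 3, which forces r3c1 = 1.
F is a freebie, so r3c2 = 2.
Row 3 now contains 2, so r3c3 = 3.
Cage e needs product 32, which forces r3c4 = 4.
Cage a needs product 3, so r4c1 = 3.
The 3 cells of cage a must have product 3, which forces r4c2 = 1.
Cage e has product 32, which forces r4c3 = 4.
The 3 cells of cage e must have product 32; hence r4c4 = 2.
Cage g's pair has difference 2, so r1c1 = 2.
Cage g needs two cells with difference 2; hence r1c2 = 4.
The two cells of cage c must have difference 2, so r1c3 = 1.
Cage c needs two cells with difference 2, so r1c4 = 3.
Column 1 now contains 2, which forces r2c1 = 4.
The two cells of cage b must have difference 1, so r2c2 = 3.
Cage d needs product 6; hence r2c3 = 2.
The 3 cells of cage d must have product 6, so r2c4 = 1.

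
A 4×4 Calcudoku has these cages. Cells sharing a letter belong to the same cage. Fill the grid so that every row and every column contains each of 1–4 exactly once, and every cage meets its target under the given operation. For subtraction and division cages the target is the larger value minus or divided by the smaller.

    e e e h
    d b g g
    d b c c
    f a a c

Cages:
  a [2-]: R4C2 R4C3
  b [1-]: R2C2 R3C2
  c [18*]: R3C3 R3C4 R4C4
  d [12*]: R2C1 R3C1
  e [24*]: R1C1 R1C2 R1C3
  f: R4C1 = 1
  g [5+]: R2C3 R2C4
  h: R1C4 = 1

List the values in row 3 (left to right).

Cage h is given; hence R1C4 = 1.
The 3 cells of cage c must have product 18, which forces R3C3 = 3.
The 3 cells of cage c must have product 18, which forces R3C4 = 2.
Cage f is a single given cell, leaving R4C1 = 1.
The 3 cells of cage c must have product 18, which forces R4C4 = 3.
The two cells of cage d must have product 12, which forces R2C1 = 3.
Row 2 already has 3; hence R2C2 = 2.
The two cells of cage g must have sum 5; hence R2C3 = 1.
Column 4 already has 3; hence R2C4 = 4.
3 is placed in row 3, which forces R3C1 = 4.
Row 3 already has 4; hence R3C2 = 1.
2 is placed in column 2, leaving R4C2 = 4.
Row 4 now contains 4, which forces R4C3 = 2.
Column 1 now contains 4; hence R1C1 = 2.
Column 2 now contains 4, which forces R1C2 = 3.
Column 3 now contains 2, leaving R1C3 = 4.
Filled in: 2 3 4 1 / 3 2 1 4 / 4 1 3 2 / 1 4 2 3.

4 1 3 2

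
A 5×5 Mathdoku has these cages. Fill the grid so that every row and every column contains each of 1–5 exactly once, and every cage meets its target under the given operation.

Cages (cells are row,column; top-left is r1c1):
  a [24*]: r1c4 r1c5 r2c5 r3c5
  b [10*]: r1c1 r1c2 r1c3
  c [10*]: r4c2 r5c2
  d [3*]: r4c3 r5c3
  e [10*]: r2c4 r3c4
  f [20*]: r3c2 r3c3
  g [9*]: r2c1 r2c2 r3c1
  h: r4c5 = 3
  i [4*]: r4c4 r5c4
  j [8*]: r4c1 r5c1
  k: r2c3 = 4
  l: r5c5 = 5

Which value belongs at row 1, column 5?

Cage g needs product 9; hence r2c1 = 1.
The 3 cells of cage g must have product 9, which forces r2c2 = 3.
K is a freebie, so r2c3 = 4.
Row 2 now contains 4; hence r2c5 = 2.
Cage g has product 9, leaving r3c1 = 3.
Column 3 now contains 4, leaving r3c3 = 5.
Row 3 already has 5; hence r3c4 = 2.
Cage h is a single given cell, leaving r4c5 = 3.
Cage l is a single given cell, which forces r5c5 = 5.
Cage a needs product 24, leaving r1c4 = 3.
2 is placed in row 2, so r2c4 = 5.
Row 3 already has 5; hence r3c2 = 4.
Row 3 now contains 4, so r3c5 = 1.
Cage c needs two cells with product 10; hence r4c2 = 5.
Row 4 now contains 3, which forces r4c3 = 1.
1 is placed in row 4, leaving r4c4 = 4.
Row 5 already has 5, leaving r5c2 = 2.
Cage d's pair has product 3, leaving r5c3 = 3.
4 is placed in column 4; hence r5c4 = 1.
Cage b needs product 10, leaving r1c1 = 5.
2 is placed in column 2, which forces r1c2 = 1.
1 is placed in column 3, leaving r1c3 = 2.
1 is placed in column 5; hence r1c5 = 4.
Row 4 already has 4, so r4c1 = 2.
2 is placed in row 5; hence r5c1 = 4.
Completed grid: 5 1 2 3 4 / 1 3 4 5 2 / 3 4 5 2 1 / 2 5 1 4 3 / 4 2 3 1 5.

4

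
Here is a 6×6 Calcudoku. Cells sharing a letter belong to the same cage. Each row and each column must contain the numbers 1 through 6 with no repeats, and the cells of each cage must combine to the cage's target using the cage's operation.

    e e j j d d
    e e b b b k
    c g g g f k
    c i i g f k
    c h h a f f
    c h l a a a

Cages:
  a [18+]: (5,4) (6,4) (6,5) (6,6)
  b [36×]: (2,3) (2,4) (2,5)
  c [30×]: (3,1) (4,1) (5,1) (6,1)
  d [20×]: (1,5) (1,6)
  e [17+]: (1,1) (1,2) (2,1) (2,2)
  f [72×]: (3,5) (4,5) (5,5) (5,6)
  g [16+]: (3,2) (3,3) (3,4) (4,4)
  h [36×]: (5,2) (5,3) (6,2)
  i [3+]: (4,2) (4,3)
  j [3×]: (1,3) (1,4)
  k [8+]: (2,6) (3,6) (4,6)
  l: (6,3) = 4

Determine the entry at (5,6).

6

L is a freebie, leaving (6,3) = 4.
Column 3 needs a 5, and only (3,3) is open for it.
The only place for 1 in row 2 is (2,6).
In column 1, 4 can only go at (2,1), so (2,1) = 4.
Cage e needs sum 17, which forces (2,2) = 5.
Column 1 needs a 6, and only (1,1) is open for it.
Row 1 already has 6, so (1,2) = 2.
Column 2 now contains 2, which forces (4,2) = 1.
1 is placed in row 4, which forces (4,3) = 2.
The 3 cells of cage h must have product 36, so (5,2) = 4.
The 3 cells of cage h must have product 36; hence (5,3) = 3.
Cage h needs product 36; hence (6,2) = 3.
Column 3 now contains 3, so (1,3) = 1.
Cage j needs two cells with product 3, leaving (1,4) = 3.
Column 3 now contains 3, leaving (2,3) = 6.
Column 4 now contains 3, leaving (2,4) = 2.
Row 2 now contains 2, leaving (2,5) = 3.
Column 2 now contains 3; hence (3,2) = 6.
Column 4 now contains 2; hence (3,4) = 1.
Column 4 now contains 3, which forces (4,4) = 4.
4 is placed in row 4, which forces (4,5) = 6.
Cage f needs product 72, leaving (3,5) = 2.
Row 3 now contains 2, which forces (3,6) = 4.
Cage f has product 72; hence (5,5) = 1.
Cage f has product 72, which forces (5,6) = 6.
Column 5 already has 1, which forces (6,5) = 5.
Row 6 already has 5; hence (6,6) = 2.
Column 5 now contains 5; hence (1,5) = 4.
Column 6 now contains 4, which forces (1,6) = 5.
Row 3 now contains 2, so (3,1) = 3.
The 4 cells of cage c must have product 30, so (4,1) = 5.
Cage k needs sum 8; hence (4,6) = 3.
Cage c has product 30, which forces (5,1) = 2.
Row 5 already has 6, leaving (5,4) = 5.
2 is placed in row 6; hence (6,1) = 1.
Row 6 already has 5, which forces (6,4) = 6.
Filled in: 6 2 1 3 4 5 / 4 5 6 2 3 1 / 3 6 5 1 2 4 / 5 1 2 4 6 3 / 2 4 3 5 1 6 / 1 3 4 6 5 2.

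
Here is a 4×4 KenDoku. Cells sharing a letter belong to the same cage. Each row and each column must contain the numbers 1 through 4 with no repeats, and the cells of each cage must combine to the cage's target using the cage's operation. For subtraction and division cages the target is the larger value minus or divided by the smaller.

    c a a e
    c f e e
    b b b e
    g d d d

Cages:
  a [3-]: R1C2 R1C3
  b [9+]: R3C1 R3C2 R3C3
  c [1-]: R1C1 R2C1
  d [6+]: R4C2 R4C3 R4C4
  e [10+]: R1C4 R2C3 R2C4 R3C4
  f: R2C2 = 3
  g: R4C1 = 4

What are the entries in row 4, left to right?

4 1 3 2

F is a freebie; hence R2C2 = 3.
Cage g is a single given cell; hence R4C1 = 4.
In row 3, 1 can only go at R3C4, so R3C4 = 1.
Cage e has sum 10, which forces R1C4 = 3.
3 is placed in column 4, which forces R4C4 = 2.
The 4 cells of cage e must have sum 10, leaving R2C3 = 2.
Column 4 now contains 2, leaving R2C4 = 4.
Row 4 now contains 2, so R4C2 = 1.
The 3 cells of cage d must have sum 6, so R4C3 = 3.
Cage c needs two cells with difference 1, so R1C1 = 2.
1 is placed in column 2, so R1C2 = 4.
The two cells of cage a must have difference 3, which forces R1C3 = 1.
2 is placed in row 2, leaving R2C1 = 1.
Cage b needs sum 9, leaving R3C1 = 3.
Cage b needs sum 9, which forces R3C2 = 2.
3 is placed in column 3, leaving R3C3 = 4.
Filled in: 2 4 1 3 / 1 3 2 4 / 3 2 4 1 / 4 1 3 2.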